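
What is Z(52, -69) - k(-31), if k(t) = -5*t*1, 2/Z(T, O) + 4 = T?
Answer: -3719/24 ≈ -154.96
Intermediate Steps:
Z(T, O) = 2/(-4 + T)
k(t) = -5*t
Z(52, -69) - k(-31) = 2/(-4 + 52) - (-5)*(-31) = 2/48 - 1*155 = 2*(1/48) - 155 = 1/24 - 155 = -3719/24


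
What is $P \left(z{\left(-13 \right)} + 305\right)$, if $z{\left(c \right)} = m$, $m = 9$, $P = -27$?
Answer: $-8478$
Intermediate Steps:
$z{\left(c \right)} = 9$
$P \left(z{\left(-13 \right)} + 305\right) = - 27 \left(9 + 305\right) = \left(-27\right) 314 = -8478$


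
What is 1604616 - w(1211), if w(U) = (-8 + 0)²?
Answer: 1604552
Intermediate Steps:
w(U) = 64 (w(U) = (-8)² = 64)
1604616 - w(1211) = 1604616 - 1*64 = 1604616 - 64 = 1604552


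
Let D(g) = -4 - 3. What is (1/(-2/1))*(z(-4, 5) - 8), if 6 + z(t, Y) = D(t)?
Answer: 21/2 ≈ 10.500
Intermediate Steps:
D(g) = -7
z(t, Y) = -13 (z(t, Y) = -6 - 7 = -13)
(1/(-2/1))*(z(-4, 5) - 8) = (1/(-2/1))*(-13 - 8) = (1/(-2*1))*(-21) = (1/(-2))*(-21) = (1*(-1/2))*(-21) = -1/2*(-21) = 21/2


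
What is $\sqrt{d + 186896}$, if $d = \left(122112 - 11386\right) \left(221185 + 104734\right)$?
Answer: $3 \sqrt{4009766010} \approx 1.8997 \cdot 10^{5}$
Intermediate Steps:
$d = 36087707194$ ($d = 110726 \cdot 325919 = 36087707194$)
$\sqrt{d + 186896} = \sqrt{36087707194 + 186896} = \sqrt{36087894090} = 3 \sqrt{4009766010}$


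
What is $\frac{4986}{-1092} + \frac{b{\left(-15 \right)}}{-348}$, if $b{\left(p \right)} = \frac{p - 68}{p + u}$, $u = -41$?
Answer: $- \frac{1157831}{253344} \approx -4.5702$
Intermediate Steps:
$b{\left(p \right)} = \frac{-68 + p}{-41 + p}$ ($b{\left(p \right)} = \frac{p - 68}{p - 41} = \frac{-68 + p}{-41 + p}$)
$\frac{4986}{-1092} + \frac{b{\left(-15 \right)}}{-348} = \frac{4986}{-1092} + \frac{\frac{1}{-41 - 15} \left(-68 - 15\right)}{-348} = 4986 \left(- \frac{1}{1092}\right) + \frac{1}{-56} \left(-83\right) \left(- \frac{1}{348}\right) = - \frac{831}{182} + \left(- \frac{1}{56}\right) \left(-83\right) \left(- \frac{1}{348}\right) = - \frac{831}{182} + \frac{83}{56} \left(- \frac{1}{348}\right) = - \frac{831}{182} - \frac{83}{19488} = - \frac{1157831}{253344}$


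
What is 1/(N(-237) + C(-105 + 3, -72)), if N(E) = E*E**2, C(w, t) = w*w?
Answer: -1/13301649 ≈ -7.5179e-8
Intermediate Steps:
C(w, t) = w**2
N(E) = E**3
1/(N(-237) + C(-105 + 3, -72)) = 1/((-237)**3 + (-105 + 3)**2) = 1/(-13312053 + (-102)**2) = 1/(-13312053 + 10404) = 1/(-13301649) = -1/13301649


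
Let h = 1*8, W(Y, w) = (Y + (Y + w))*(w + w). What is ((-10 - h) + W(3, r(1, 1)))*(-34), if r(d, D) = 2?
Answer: -476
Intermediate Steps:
W(Y, w) = 2*w*(w + 2*Y) (W(Y, w) = (w + 2*Y)*(2*w) = 2*w*(w + 2*Y))
h = 8
((-10 - h) + W(3, r(1, 1)))*(-34) = ((-10 - 1*8) + 2*2*(2 + 2*3))*(-34) = ((-10 - 8) + 2*2*(2 + 6))*(-34) = (-18 + 2*2*8)*(-34) = (-18 + 32)*(-34) = 14*(-34) = -476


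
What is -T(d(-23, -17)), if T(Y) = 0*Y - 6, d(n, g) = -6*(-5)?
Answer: 6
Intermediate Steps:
d(n, g) = 30
T(Y) = -6 (T(Y) = 0 - 6 = -6)
-T(d(-23, -17)) = -1*(-6) = 6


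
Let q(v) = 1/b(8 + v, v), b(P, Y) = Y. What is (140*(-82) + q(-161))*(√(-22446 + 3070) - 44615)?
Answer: 82461056815/161 - 7393124*I*√1211/161 ≈ 5.1218e+8 - 1.598e+6*I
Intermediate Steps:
q(v) = 1/v
(140*(-82) + q(-161))*(√(-22446 + 3070) - 44615) = (140*(-82) + 1/(-161))*(√(-22446 + 3070) - 44615) = (-11480 - 1/161)*(√(-19376) - 44615) = -1848281*(4*I*√1211 - 44615)/161 = -1848281*(-44615 + 4*I*√1211)/161 = 82461056815/161 - 7393124*I*√1211/161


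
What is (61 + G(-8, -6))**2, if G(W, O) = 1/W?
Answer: 237169/64 ≈ 3705.8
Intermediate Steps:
(61 + G(-8, -6))**2 = (61 + 1/(-8))**2 = (61 - 1/8)**2 = (487/8)**2 = 237169/64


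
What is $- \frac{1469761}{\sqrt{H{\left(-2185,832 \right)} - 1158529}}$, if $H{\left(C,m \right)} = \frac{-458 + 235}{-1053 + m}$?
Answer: $\frac{1469761 i \sqrt{56583665606}}{256034686} \approx 1365.5 i$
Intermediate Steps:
$H{\left(C,m \right)} = - \frac{223}{-1053 + m}$
$- \frac{1469761}{\sqrt{H{\left(-2185,832 \right)} - 1158529}} = - \frac{1469761}{\sqrt{- \frac{223}{-1053 + 832} - 1158529}} = - \frac{1469761}{\sqrt{- \frac{223}{-221} - 1158529}} = - \frac{1469761}{\sqrt{\left(-223\right) \left(- \frac{1}{221}\right) - 1158529}} = - \frac{1469761}{\sqrt{\frac{223}{221} - 1158529}} = - \frac{1469761}{\sqrt{- \frac{256034686}{221}}} = - \frac{1469761}{\frac{1}{221} i \sqrt{56583665606}} = - 1469761 \left(- \frac{i \sqrt{56583665606}}{256034686}\right) = \frac{1469761 i \sqrt{56583665606}}{256034686}$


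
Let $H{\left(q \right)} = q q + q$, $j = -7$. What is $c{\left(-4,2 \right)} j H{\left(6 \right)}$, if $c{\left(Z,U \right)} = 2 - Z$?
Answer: $-1764$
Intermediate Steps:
$H{\left(q \right)} = q + q^{2}$ ($H{\left(q \right)} = q^{2} + q = q + q^{2}$)
$c{\left(-4,2 \right)} j H{\left(6 \right)} = \left(2 - -4\right) \left(-7\right) 6 \left(1 + 6\right) = \left(2 + 4\right) \left(-7\right) 6 \cdot 7 = 6 \left(-7\right) 42 = \left(-42\right) 42 = -1764$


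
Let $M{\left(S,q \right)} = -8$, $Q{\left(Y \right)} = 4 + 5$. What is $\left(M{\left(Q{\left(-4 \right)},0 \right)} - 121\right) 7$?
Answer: $-903$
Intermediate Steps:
$Q{\left(Y \right)} = 9$
$\left(M{\left(Q{\left(-4 \right)},0 \right)} - 121\right) 7 = \left(-8 - 121\right) 7 = \left(-129\right) 7 = -903$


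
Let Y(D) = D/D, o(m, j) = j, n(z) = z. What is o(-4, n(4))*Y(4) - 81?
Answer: -77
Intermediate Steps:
Y(D) = 1
o(-4, n(4))*Y(4) - 81 = 4*1 - 81 = 4 - 81 = -77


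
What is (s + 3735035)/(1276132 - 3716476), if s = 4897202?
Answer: -8632237/2440344 ≈ -3.5373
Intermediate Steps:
(s + 3735035)/(1276132 - 3716476) = (4897202 + 3735035)/(1276132 - 3716476) = 8632237/(-2440344) = 8632237*(-1/2440344) = -8632237/2440344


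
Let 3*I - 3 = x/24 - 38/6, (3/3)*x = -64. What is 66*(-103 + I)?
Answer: -6930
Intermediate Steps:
x = -64
I = -2 (I = 1 + (-64/24 - 38/6)/3 = 1 + (-64*1/24 - 38*1/6)/3 = 1 + (-8/3 - 19/3)/3 = 1 + (1/3)*(-9) = 1 - 3 = -2)
66*(-103 + I) = 66*(-103 - 2) = 66*(-105) = -6930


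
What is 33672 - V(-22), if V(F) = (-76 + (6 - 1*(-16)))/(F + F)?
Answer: 740757/22 ≈ 33671.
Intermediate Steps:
V(F) = -27/F (V(F) = (-76 + (6 + 16))/((2*F)) = (-76 + 22)*(1/(2*F)) = -27/F)
33672 - V(-22) = 33672 - (-27)/(-22) = 33672 - (-27)*(-1)/22 = 33672 - 1*27/22 = 33672 - 27/22 = 740757/22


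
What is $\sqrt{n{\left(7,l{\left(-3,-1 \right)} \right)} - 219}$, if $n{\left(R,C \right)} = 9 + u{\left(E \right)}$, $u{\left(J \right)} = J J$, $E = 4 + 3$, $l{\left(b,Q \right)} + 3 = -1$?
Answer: $i \sqrt{161} \approx 12.689 i$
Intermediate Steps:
$l{\left(b,Q \right)} = -4$ ($l{\left(b,Q \right)} = -3 - 1 = -4$)
$E = 7$
$u{\left(J \right)} = J^{2}$
$n{\left(R,C \right)} = 58$ ($n{\left(R,C \right)} = 9 + 7^{2} = 9 + 49 = 58$)
$\sqrt{n{\left(7,l{\left(-3,-1 \right)} \right)} - 219} = \sqrt{58 - 219} = \sqrt{-161} = i \sqrt{161}$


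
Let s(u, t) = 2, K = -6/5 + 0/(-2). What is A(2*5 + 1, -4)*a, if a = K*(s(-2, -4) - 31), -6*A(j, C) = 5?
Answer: -29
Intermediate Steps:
K = -6/5 (K = -6*⅕ + 0*(-½) = -6/5 + 0 = -6/5 ≈ -1.2000)
A(j, C) = -⅚ (A(j, C) = -⅙*5 = -⅚)
a = 174/5 (a = -6*(2 - 31)/5 = -6/5*(-29) = 174/5 ≈ 34.800)
A(2*5 + 1, -4)*a = -⅚*174/5 = -29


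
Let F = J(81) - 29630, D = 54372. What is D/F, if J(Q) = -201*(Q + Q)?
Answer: -591/676 ≈ -0.87426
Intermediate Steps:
J(Q) = -402*Q
F = -62192 (F = -402*81 - 29630 = -32562 - 29630 = -62192)
D/F = 54372/(-62192) = 54372*(-1/62192) = -591/676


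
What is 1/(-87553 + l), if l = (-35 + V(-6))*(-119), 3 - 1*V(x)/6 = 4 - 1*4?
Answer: -1/85530 ≈ -1.1692e-5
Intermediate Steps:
V(x) = 18 (V(x) = 18 - 6*(4 - 1*4) = 18 - 6*(4 - 4) = 18 - 6*0 = 18 + 0 = 18)
l = 2023 (l = (-35 + 18)*(-119) = -17*(-119) = 2023)
1/(-87553 + l) = 1/(-87553 + 2023) = 1/(-85530) = -1/85530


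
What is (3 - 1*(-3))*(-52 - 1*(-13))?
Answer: -234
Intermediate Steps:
(3 - 1*(-3))*(-52 - 1*(-13)) = (3 + 3)*(-52 + 13) = 6*(-39) = -234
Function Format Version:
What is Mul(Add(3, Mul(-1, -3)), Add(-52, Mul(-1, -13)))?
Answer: -234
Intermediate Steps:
Mul(Add(3, Mul(-1, -3)), Add(-52, Mul(-1, -13))) = Mul(Add(3, 3), Add(-52, 13)) = Mul(6, -39) = -234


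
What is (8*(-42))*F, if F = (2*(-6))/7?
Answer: 576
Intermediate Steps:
F = -12/7 (F = -12*⅐ = -12/7 ≈ -1.7143)
(8*(-42))*F = (8*(-42))*(-12/7) = -336*(-12/7) = 576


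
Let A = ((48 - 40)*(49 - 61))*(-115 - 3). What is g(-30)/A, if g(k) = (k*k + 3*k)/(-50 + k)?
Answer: -27/30208 ≈ -0.00089380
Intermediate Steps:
g(k) = (k² + 3*k)/(-50 + k)
A = 11328 (A = (8*(-12))*(-118) = -96*(-118) = 11328)
g(-30)/A = -30*(3 - 30)/(-50 - 30)/11328 = -30*(-27)/(-80)*(1/11328) = -30*(-1/80)*(-27)*(1/11328) = -81/8*1/11328 = -27/30208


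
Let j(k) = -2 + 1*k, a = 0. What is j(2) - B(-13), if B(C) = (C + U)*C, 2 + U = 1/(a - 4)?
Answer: -793/4 ≈ -198.25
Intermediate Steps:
U = -9/4 (U = -2 + 1/(0 - 4) = -2 + 1/(-4) = -2 - 1/4 = -9/4 ≈ -2.2500)
j(k) = -2 + k
B(C) = C*(-9/4 + C) (B(C) = (C - 9/4)*C = (-9/4 + C)*C = C*(-9/4 + C))
j(2) - B(-13) = (-2 + 2) - (-13)*(-9 + 4*(-13))/4 = 0 - (-13)*(-9 - 52)/4 = 0 - (-13)*(-61)/4 = 0 - 1*793/4 = 0 - 793/4 = -793/4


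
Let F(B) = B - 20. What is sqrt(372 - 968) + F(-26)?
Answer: -46 + 2*I*sqrt(149) ≈ -46.0 + 24.413*I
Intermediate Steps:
F(B) = -20 + B
sqrt(372 - 968) + F(-26) = sqrt(372 - 968) + (-20 - 26) = sqrt(-596) - 46 = 2*I*sqrt(149) - 46 = -46 + 2*I*sqrt(149)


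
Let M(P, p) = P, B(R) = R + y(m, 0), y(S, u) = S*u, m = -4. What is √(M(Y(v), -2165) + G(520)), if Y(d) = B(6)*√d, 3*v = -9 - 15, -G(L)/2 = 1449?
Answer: √(-2898 + 12*I*√2) ≈ 0.1576 + 53.833*I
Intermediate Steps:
G(L) = -2898 (G(L) = -2*1449 = -2898)
v = -8 (v = (-9 - 15)/3 = (⅓)*(-24) = -8)
B(R) = R (B(R) = R - 4*0 = R + 0 = R)
Y(d) = 6*√d
√(M(Y(v), -2165) + G(520)) = √(6*√(-8) - 2898) = √(6*(2*I*√2) - 2898) = √(12*I*√2 - 2898) = √(-2898 + 12*I*√2)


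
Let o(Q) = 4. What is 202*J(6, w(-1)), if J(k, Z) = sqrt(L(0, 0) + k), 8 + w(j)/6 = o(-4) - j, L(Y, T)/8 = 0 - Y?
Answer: 202*sqrt(6) ≈ 494.80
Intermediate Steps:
L(Y, T) = -8*Y (L(Y, T) = 8*(0 - Y) = 8*(-Y) = -8*Y)
w(j) = -24 - 6*j (w(j) = -48 + 6*(4 - j) = -48 + (24 - 6*j) = -24 - 6*j)
J(k, Z) = sqrt(k) (J(k, Z) = sqrt(-8*0 + k) = sqrt(0 + k) = sqrt(k))
202*J(6, w(-1)) = 202*sqrt(6)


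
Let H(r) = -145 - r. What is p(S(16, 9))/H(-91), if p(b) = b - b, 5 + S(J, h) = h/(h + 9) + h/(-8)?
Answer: 0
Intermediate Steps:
S(J, h) = -5 - h/8 + h/(9 + h) (S(J, h) = -5 + (h/(h + 9) + h/(-8)) = -5 + (h/(9 + h) + h*(-⅛)) = -5 + (h/(9 + h) - h/8) = -5 + (-h/8 + h/(9 + h)) = -5 - h/8 + h/(9 + h))
p(b) = 0
p(S(16, 9))/H(-91) = 0/(-145 - 1*(-91)) = 0/(-145 + 91) = 0/(-54) = 0*(-1/54) = 0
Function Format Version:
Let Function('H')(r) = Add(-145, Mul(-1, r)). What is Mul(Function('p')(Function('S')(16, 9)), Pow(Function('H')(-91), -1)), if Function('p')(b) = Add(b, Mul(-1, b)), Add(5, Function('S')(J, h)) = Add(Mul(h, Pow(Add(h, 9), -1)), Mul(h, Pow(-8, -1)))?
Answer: 0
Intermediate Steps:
Function('S')(J, h) = Add(-5, Mul(Rational(-1, 8), h), Mul(h, Pow(Add(9, h), -1))) (Function('S')(J, h) = Add(-5, Add(Mul(h, Pow(Add(h, 9), -1)), Mul(h, Pow(-8, -1)))) = Add(-5, Add(Mul(h, Pow(Add(9, h), -1)), Mul(h, Rational(-1, 8)))) = Add(-5, Add(Mul(h, Pow(Add(9, h), -1)), Mul(Rational(-1, 8), h))) = Add(-5, Add(Mul(Rational(-1, 8), h), Mul(h, Pow(Add(9, h), -1)))) = Add(-5, Mul(Rational(-1, 8), h), Mul(h, Pow(Add(9, h), -1))))
Function('p')(b) = 0
Mul(Function('p')(Function('S')(16, 9)), Pow(Function('H')(-91), -1)) = Mul(0, Pow(Add(-145, Mul(-1, -91)), -1)) = Mul(0, Pow(Add(-145, 91), -1)) = Mul(0, Pow(-54, -1)) = Mul(0, Rational(-1, 54)) = 0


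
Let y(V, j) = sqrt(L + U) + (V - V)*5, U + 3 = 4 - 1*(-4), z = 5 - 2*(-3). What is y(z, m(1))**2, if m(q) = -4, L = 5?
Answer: 10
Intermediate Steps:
z = 11 (z = 5 + 6 = 11)
U = 5 (U = -3 + (4 - 1*(-4)) = -3 + (4 + 4) = -3 + 8 = 5)
y(V, j) = sqrt(10) (y(V, j) = sqrt(5 + 5) + (V - V)*5 = sqrt(10) + 0*5 = sqrt(10) + 0 = sqrt(10))
y(z, m(1))**2 = (sqrt(10))**2 = 10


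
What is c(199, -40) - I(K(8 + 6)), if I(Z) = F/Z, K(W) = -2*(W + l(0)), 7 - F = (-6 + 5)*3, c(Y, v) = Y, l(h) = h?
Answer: 2791/14 ≈ 199.36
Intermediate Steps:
F = 10 (F = 7 - (-6 + 5)*3 = 7 - (-1)*3 = 7 - 1*(-3) = 7 + 3 = 10)
K(W) = -2*W (K(W) = -2*(W + 0) = -2*W)
I(Z) = 10/Z
c(199, -40) - I(K(8 + 6)) = 199 - 10/((-2*(8 + 6))) = 199 - 10/((-2*14)) = 199 - 10/(-28) = 199 - 10*(-1)/28 = 199 - 1*(-5/14) = 199 + 5/14 = 2791/14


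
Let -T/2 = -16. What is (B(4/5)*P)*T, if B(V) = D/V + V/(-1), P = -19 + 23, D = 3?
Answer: 1888/5 ≈ 377.60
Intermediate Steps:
T = 32 (T = -2*(-16) = 32)
P = 4
B(V) = -V + 3/V (B(V) = 3/V + V/(-1) = 3/V + V*(-1) = 3/V - V = -V + 3/V)
(B(4/5)*P)*T = ((-4/5 + 3/((4/5)))*4)*32 = ((-4/5 + 3/((4*(⅕))))*4)*32 = ((-1*⅘ + 3/(⅘))*4)*32 = ((-⅘ + 3*(5/4))*4)*32 = ((-⅘ + 15/4)*4)*32 = ((59/20)*4)*32 = (59/5)*32 = 1888/5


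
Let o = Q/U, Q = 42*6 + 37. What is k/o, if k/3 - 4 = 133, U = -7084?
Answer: -2911524/289 ≈ -10074.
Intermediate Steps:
Q = 289 (Q = 252 + 37 = 289)
k = 411 (k = 12 + 3*133 = 12 + 399 = 411)
o = -289/7084 (o = 289/(-7084) = 289*(-1/7084) = -289/7084 ≈ -0.040796)
k/o = 411/(-289/7084) = 411*(-7084/289) = -2911524/289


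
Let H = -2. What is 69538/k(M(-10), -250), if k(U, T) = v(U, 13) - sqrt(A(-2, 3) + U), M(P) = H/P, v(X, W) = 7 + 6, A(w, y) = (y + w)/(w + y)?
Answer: 4519970/839 + 69538*sqrt(30)/839 ≈ 5841.3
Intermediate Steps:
A(w, y) = 1 (A(w, y) = (w + y)/(w + y) = 1)
v(X, W) = 13
M(P) = -2/P
k(U, T) = 13 - sqrt(1 + U)
69538/k(M(-10), -250) = 69538/(13 - sqrt(1 - 2/(-10))) = 69538/(13 - sqrt(1 - 2*(-1/10))) = 69538/(13 - sqrt(1 + 1/5)) = 69538/(13 - sqrt(6/5)) = 69538/(13 - sqrt(30)/5)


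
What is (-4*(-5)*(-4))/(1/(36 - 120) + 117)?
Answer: -6720/9827 ≈ -0.68383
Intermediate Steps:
(-4*(-5)*(-4))/(1/(36 - 120) + 117) = (20*(-4))/(1/(-84) + 117) = -80/(-1/84 + 117) = -80/9827/84 = -80*84/9827 = -6720/9827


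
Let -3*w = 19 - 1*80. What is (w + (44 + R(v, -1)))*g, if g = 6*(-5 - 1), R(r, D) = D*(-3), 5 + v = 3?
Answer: -2424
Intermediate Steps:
v = -2 (v = -5 + 3 = -2)
R(r, D) = -3*D
g = -36 (g = 6*(-6) = -36)
w = 61/3 (w = -(19 - 1*80)/3 = -(19 - 80)/3 = -⅓*(-61) = 61/3 ≈ 20.333)
(w + (44 + R(v, -1)))*g = (61/3 + (44 - 3*(-1)))*(-36) = (61/3 + (44 + 3))*(-36) = (61/3 + 47)*(-36) = (202/3)*(-36) = -2424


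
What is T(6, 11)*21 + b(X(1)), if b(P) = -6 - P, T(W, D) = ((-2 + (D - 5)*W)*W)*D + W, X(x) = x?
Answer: 47243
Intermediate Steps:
T(W, D) = W + D*W*(-2 + W*(-5 + D)) (T(W, D) = ((-2 + (-5 + D)*W)*W)*D + W = ((-2 + W*(-5 + D))*W)*D + W = (W*(-2 + W*(-5 + D)))*D + W = D*W*(-2 + W*(-5 + D)) + W = W + D*W*(-2 + W*(-5 + D)))
T(6, 11)*21 + b(X(1)) = (6*(1 - 2*11 + 6*11**2 - 5*11*6))*21 + (-6 - 1*1) = (6*(1 - 22 + 6*121 - 330))*21 + (-6 - 1) = (6*(1 - 22 + 726 - 330))*21 - 7 = (6*375)*21 - 7 = 2250*21 - 7 = 47250 - 7 = 47243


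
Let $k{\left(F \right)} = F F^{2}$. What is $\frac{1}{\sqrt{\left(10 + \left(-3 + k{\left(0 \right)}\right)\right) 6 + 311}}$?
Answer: $\frac{\sqrt{353}}{353} \approx 0.053225$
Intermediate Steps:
$k{\left(F \right)} = F^{3}$
$\frac{1}{\sqrt{\left(10 + \left(-3 + k{\left(0 \right)}\right)\right) 6 + 311}} = \frac{1}{\sqrt{\left(10 - \left(3 - 0^{3}\right)\right) 6 + 311}} = \frac{1}{\sqrt{\left(10 + \left(-3 + 0\right)\right) 6 + 311}} = \frac{1}{\sqrt{\left(10 - 3\right) 6 + 311}} = \frac{1}{\sqrt{7 \cdot 6 + 311}} = \frac{1}{\sqrt{42 + 311}} = \frac{1}{\sqrt{353}} = \frac{\sqrt{353}}{353}$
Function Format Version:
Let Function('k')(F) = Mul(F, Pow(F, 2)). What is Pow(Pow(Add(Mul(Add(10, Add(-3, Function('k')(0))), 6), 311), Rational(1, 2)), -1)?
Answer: Mul(Rational(1, 353), Pow(353, Rational(1, 2))) ≈ 0.053225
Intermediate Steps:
Function('k')(F) = Pow(F, 3)
Pow(Pow(Add(Mul(Add(10, Add(-3, Function('k')(0))), 6), 311), Rational(1, 2)), -1) = Pow(Pow(Add(Mul(Add(10, Add(-3, Pow(0, 3))), 6), 311), Rational(1, 2)), -1) = Pow(Pow(Add(Mul(Add(10, Add(-3, 0)), 6), 311), Rational(1, 2)), -1) = Pow(Pow(Add(Mul(Add(10, -3), 6), 311), Rational(1, 2)), -1) = Pow(Pow(Add(Mul(7, 6), 311), Rational(1, 2)), -1) = Pow(Pow(Add(42, 311), Rational(1, 2)), -1) = Pow(Pow(353, Rational(1, 2)), -1) = Mul(Rational(1, 353), Pow(353, Rational(1, 2)))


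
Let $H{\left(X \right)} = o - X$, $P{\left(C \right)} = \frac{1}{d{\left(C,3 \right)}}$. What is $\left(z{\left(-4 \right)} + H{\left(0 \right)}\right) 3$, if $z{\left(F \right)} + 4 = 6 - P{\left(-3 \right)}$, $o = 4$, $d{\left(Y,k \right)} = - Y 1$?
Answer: $17$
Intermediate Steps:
$d{\left(Y,k \right)} = - Y$
$P{\left(C \right)} = - \frac{1}{C}$ ($P{\left(C \right)} = \frac{1}{\left(-1\right) C} = - \frac{1}{C}$)
$H{\left(X \right)} = 4 - X$
$z{\left(F \right)} = \frac{5}{3}$ ($z{\left(F \right)} = -4 + \left(6 - - \frac{1}{-3}\right) = -4 + \left(6 - \left(-1\right) \left(- \frac{1}{3}\right)\right) = -4 + \left(6 - \frac{1}{3}\right) = -4 + \frac{17}{3} = \frac{5}{3}$)
$\left(z{\left(-4 \right)} + H{\left(0 \right)}\right) 3 = \left(\frac{5}{3} + \left(4 - 0\right)\right) 3 = \left(\frac{5}{3} + \left(4 + 0\right)\right) 3 = \left(\frac{5}{3} + 4\right) 3 = \frac{17}{3} \cdot 3 = 17$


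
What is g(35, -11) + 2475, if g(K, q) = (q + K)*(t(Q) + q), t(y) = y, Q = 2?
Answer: 2259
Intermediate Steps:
g(K, q) = (2 + q)*(K + q) (g(K, q) = (q + K)*(2 + q) = (K + q)*(2 + q) = (2 + q)*(K + q))
g(35, -11) + 2475 = ((-11)**2 + 2*35 + 2*(-11) + 35*(-11)) + 2475 = (121 + 70 - 22 - 385) + 2475 = -216 + 2475 = 2259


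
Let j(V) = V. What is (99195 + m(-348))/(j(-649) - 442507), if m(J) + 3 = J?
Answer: -24711/110789 ≈ -0.22305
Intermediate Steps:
m(J) = -3 + J
(99195 + m(-348))/(j(-649) - 442507) = (99195 + (-3 - 348))/(-649 - 442507) = (99195 - 351)/(-443156) = 98844*(-1/443156) = -24711/110789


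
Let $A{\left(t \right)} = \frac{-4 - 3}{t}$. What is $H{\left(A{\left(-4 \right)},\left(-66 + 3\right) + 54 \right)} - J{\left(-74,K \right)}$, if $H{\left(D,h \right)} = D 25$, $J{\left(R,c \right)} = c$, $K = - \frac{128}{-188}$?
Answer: $\frac{8097}{188} \approx 43.069$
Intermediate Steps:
$K = \frac{32}{47}$ ($K = \left(-128\right) \left(- \frac{1}{188}\right) = \frac{32}{47} \approx 0.68085$)
$A{\left(t \right)} = - \frac{7}{t}$ ($A{\left(t \right)} = \frac{-4 - 3}{t} = - \frac{7}{t}$)
$H{\left(D,h \right)} = 25 D$
$H{\left(A{\left(-4 \right)},\left(-66 + 3\right) + 54 \right)} - J{\left(-74,K \right)} = 25 \left(- \frac{7}{-4}\right) - \frac{32}{47} = 25 \left(\left(-7\right) \left(- \frac{1}{4}\right)\right) - \frac{32}{47} = 25 \cdot \frac{7}{4} - \frac{32}{47} = \frac{175}{4} - \frac{32}{47} = \frac{8097}{188}$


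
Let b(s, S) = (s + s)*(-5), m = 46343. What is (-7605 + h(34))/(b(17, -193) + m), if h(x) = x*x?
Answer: -6449/46173 ≈ -0.13967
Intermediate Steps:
h(x) = x²
b(s, S) = -10*s (b(s, S) = (2*s)*(-5) = -10*s)
(-7605 + h(34))/(b(17, -193) + m) = (-7605 + 34²)/(-10*17 + 46343) = (-7605 + 1156)/(-170 + 46343) = -6449/46173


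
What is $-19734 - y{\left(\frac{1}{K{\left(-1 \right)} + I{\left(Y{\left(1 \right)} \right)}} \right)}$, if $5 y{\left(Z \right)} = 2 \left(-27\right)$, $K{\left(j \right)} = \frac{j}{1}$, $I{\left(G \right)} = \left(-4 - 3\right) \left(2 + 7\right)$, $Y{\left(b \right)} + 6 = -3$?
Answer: $- \frac{98616}{5} \approx -19723.0$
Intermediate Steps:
$Y{\left(b \right)} = -9$ ($Y{\left(b \right)} = -6 - 3 = -9$)
$I{\left(G \right)} = -63$ ($I{\left(G \right)} = \left(-7\right) 9 = -63$)
$K{\left(j \right)} = j$ ($K{\left(j \right)} = j 1 = j$)
$y{\left(Z \right)} = - \frac{54}{5}$ ($y{\left(Z \right)} = \frac{2 \left(-27\right)}{5} = \frac{1}{5} \left(-54\right) = - \frac{54}{5}$)
$-19734 - y{\left(\frac{1}{K{\left(-1 \right)} + I{\left(Y{\left(1 \right)} \right)}} \right)} = -19734 - - \frac{54}{5} = -19734 + \frac{54}{5} = - \frac{98616}{5}$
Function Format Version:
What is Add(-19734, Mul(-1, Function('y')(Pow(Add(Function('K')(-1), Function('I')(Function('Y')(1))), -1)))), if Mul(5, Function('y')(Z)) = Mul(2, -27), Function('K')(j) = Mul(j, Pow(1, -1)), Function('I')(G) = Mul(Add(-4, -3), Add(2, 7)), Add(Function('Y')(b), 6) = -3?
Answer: Rational(-98616, 5) ≈ -19723.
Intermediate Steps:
Function('Y')(b) = -9 (Function('Y')(b) = Add(-6, -3) = -9)
Function('I')(G) = -63 (Function('I')(G) = Mul(-7, 9) = -63)
Function('K')(j) = j (Function('K')(j) = Mul(j, 1) = j)
Function('y')(Z) = Rational(-54, 5) (Function('y')(Z) = Mul(Rational(1, 5), Mul(2, -27)) = Mul(Rational(1, 5), -54) = Rational(-54, 5))
Add(-19734, Mul(-1, Function('y')(Pow(Add(Function('K')(-1), Function('I')(Function('Y')(1))), -1)))) = Add(-19734, Mul(-1, Rational(-54, 5))) = Add(-19734, Rational(54, 5)) = Rational(-98616, 5)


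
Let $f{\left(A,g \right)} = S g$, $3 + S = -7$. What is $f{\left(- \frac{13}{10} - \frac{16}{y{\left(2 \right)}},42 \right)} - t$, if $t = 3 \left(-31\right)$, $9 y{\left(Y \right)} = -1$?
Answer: $-327$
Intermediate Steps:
$S = -10$ ($S = -3 - 7 = -10$)
$y{\left(Y \right)} = - \frac{1}{9}$ ($y{\left(Y \right)} = \frac{1}{9} \left(-1\right) = - \frac{1}{9}$)
$f{\left(A,g \right)} = - 10 g$
$t = -93$
$f{\left(- \frac{13}{10} - \frac{16}{y{\left(2 \right)}},42 \right)} - t = \left(-10\right) 42 - -93 = -420 + 93 = -327$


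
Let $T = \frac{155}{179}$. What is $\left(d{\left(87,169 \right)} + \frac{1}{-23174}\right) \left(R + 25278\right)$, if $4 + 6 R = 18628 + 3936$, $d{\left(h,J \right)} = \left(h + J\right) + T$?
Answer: $\frac{15470243747673}{2074073} \approx 7.4589 \cdot 10^{6}$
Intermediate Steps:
$T = \frac{155}{179}$ ($T = 155 \cdot \frac{1}{179} = \frac{155}{179} \approx 0.86592$)
$d{\left(h,J \right)} = \frac{155}{179} + J + h$ ($d{\left(h,J \right)} = \left(h + J\right) + \frac{155}{179} = \left(J + h\right) + \frac{155}{179} = \frac{155}{179} + J + h$)
$R = 3760$ ($R = - \frac{2}{3} + \frac{18628 + 3936}{6} = - \frac{2}{3} + \frac{1}{6} \cdot 22564 = - \frac{2}{3} + \frac{11282}{3} = 3760$)
$\left(d{\left(87,169 \right)} + \frac{1}{-23174}\right) \left(R + 25278\right) = \left(\left(\frac{155}{179} + 169 + 87\right) + \frac{1}{-23174}\right) \left(3760 + 25278\right) = \left(\frac{45979}{179} - \frac{1}{23174}\right) 29038 = \frac{1065517167}{4148146} \cdot 29038 = \frac{15470243747673}{2074073}$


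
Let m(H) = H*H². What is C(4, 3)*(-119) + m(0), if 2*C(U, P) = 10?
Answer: -595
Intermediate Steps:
C(U, P) = 5 (C(U, P) = (½)*10 = 5)
m(H) = H³
C(4, 3)*(-119) + m(0) = 5*(-119) + 0³ = -595 + 0 = -595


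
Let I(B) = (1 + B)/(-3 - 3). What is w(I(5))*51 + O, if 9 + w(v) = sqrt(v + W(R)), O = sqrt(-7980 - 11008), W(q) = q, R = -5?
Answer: -459 + 2*I*sqrt(4747) + 51*I*sqrt(6) ≈ -459.0 + 262.72*I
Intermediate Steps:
I(B) = -1/6 - B/6 (I(B) = (1 + B)/(-6) = (1 + B)*(-1/6) = -1/6 - B/6)
O = 2*I*sqrt(4747) (O = sqrt(-18988) = 2*I*sqrt(4747) ≈ 137.8*I)
w(v) = -9 + sqrt(-5 + v) (w(v) = -9 + sqrt(v - 5) = -9 + sqrt(-5 + v))
w(I(5))*51 + O = (-9 + sqrt(-5 + (-1/6 - 1/6*5)))*51 + 2*I*sqrt(4747) = (-9 + sqrt(-5 + (-1/6 - 5/6)))*51 + 2*I*sqrt(4747) = (-9 + sqrt(-5 - 1))*51 + 2*I*sqrt(4747) = (-9 + sqrt(-6))*51 + 2*I*sqrt(4747) = (-9 + I*sqrt(6))*51 + 2*I*sqrt(4747) = (-459 + 51*I*sqrt(6)) + 2*I*sqrt(4747) = -459 + 2*I*sqrt(4747) + 51*I*sqrt(6)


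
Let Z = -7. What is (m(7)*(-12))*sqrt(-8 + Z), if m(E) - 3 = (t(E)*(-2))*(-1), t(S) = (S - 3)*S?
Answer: -708*I*sqrt(15) ≈ -2742.1*I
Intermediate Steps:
t(S) = S*(-3 + S) (t(S) = (-3 + S)*S = S*(-3 + S))
m(E) = 3 + 2*E*(-3 + E) (m(E) = 3 + ((E*(-3 + E))*(-2))*(-1) = 3 - 2*E*(-3 + E)*(-1) = 3 + 2*E*(-3 + E))
(m(7)*(-12))*sqrt(-8 + Z) = ((3 + 2*7*(-3 + 7))*(-12))*sqrt(-8 - 7) = ((3 + 2*7*4)*(-12))*sqrt(-15) = ((3 + 56)*(-12))*(I*sqrt(15)) = (59*(-12))*(I*sqrt(15)) = -708*I*sqrt(15)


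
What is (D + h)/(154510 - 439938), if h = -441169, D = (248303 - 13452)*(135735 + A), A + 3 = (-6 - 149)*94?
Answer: -28454575693/285428 ≈ -99691.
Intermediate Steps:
A = -14573 (A = -3 + (-6 - 149)*94 = -3 - 155*94 = -3 - 14570 = -14573)
D = 28455016862 (D = (248303 - 13452)*(135735 - 14573) = 234851*121162 = 28455016862)
(D + h)/(154510 - 439938) = (28455016862 - 441169)/(154510 - 439938) = 28454575693/(-285428) = 28454575693*(-1/285428) = -28454575693/285428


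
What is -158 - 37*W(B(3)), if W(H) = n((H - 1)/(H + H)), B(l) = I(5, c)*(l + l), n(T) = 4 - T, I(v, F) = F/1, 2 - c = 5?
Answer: -10313/36 ≈ -286.47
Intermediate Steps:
c = -3 (c = 2 - 1*5 = 2 - 5 = -3)
I(v, F) = F (I(v, F) = F*1 = F)
B(l) = -6*l (B(l) = -3*(l + l) = -6*l)
W(H) = 4 - (-1 + H)/(2*H) (W(H) = 4 - (H - 1)/(H + H) = 4 - (-1 + H)/(2*H))
-158 - 37*W(B(3)) = -158 - 37*(1 + 7*(-6*3))/(2*((-6*3))) = -158 - 37*(1 + 7*(-18))/(2*(-18)) = -158 - 37*(-1)*(1 - 126)/(2*18) = -158 - 37*(-1)*(-125)/(2*18) = -158 - 37*125/36 = -158 - 4625/36 = -10313/36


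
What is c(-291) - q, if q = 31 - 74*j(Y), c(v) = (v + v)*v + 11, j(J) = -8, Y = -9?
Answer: 168750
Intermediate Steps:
c(v) = 11 + 2*v² (c(v) = (2*v)*v + 11 = 2*v² + 11 = 11 + 2*v²)
q = 623 (q = 31 - 74*(-8) = 31 + 592 = 623)
c(-291) - q = (11 + 2*(-291)²) - 1*623 = (11 + 2*84681) - 623 = (11 + 169362) - 623 = 169373 - 623 = 168750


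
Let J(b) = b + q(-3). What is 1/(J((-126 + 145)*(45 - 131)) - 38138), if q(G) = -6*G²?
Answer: -1/39826 ≈ -2.5109e-5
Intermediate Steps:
J(b) = -54 + b (J(b) = b - 6*(-3)² = b - 6*9 = b - 54 = -54 + b)
1/(J((-126 + 145)*(45 - 131)) - 38138) = 1/((-54 + (-126 + 145)*(45 - 131)) - 38138) = 1/((-54 + 19*(-86)) - 38138) = 1/((-54 - 1634) - 38138) = 1/(-1688 - 38138) = 1/(-39826) = -1/39826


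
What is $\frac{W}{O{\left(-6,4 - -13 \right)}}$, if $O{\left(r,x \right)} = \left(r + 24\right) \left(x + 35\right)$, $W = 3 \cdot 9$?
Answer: $\frac{3}{104} \approx 0.028846$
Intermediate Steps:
$W = 27$
$O{\left(r,x \right)} = \left(24 + r\right) \left(35 + x\right)$
$\frac{W}{O{\left(-6,4 - -13 \right)}} = \frac{1}{840 + 24 \left(4 - -13\right) + 35 \left(-6\right) - 6 \left(4 - -13\right)} 27 = \frac{1}{840 + 24 \left(4 + 13\right) - 210 - 6 \left(4 + 13\right)} 27 = \frac{1}{840 + 24 \cdot 17 - 210 - 102} \cdot 27 = \frac{1}{840 + 408 - 210 - 102} \cdot 27 = \frac{1}{936} \cdot 27 = \frac{3}{104}$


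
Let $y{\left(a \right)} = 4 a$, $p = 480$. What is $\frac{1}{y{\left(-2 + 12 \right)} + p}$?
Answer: $\frac{1}{520} \approx 0.0019231$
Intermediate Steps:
$\frac{1}{y{\left(-2 + 12 \right)} + p} = \frac{1}{4 \left(-2 + 12\right) + 480} = \frac{1}{4 \cdot 10 + 480} = \frac{1}{40 + 480} = \frac{1}{520}$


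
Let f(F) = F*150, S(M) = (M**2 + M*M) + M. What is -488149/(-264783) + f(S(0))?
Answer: 488149/264783 ≈ 1.8436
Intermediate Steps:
S(M) = M + 2*M**2 (S(M) = (M**2 + M**2) + M = 2*M**2 + M = M + 2*M**2)
f(F) = 150*F
-488149/(-264783) + f(S(0)) = -488149/(-264783) + 150*(0*(1 + 2*0)) = -488149*(-1/264783) + 150*(0*(1 + 0)) = 488149/264783 + 150*(0*1) = 488149/264783 + 150*0 = 488149/264783 + 0 = 488149/264783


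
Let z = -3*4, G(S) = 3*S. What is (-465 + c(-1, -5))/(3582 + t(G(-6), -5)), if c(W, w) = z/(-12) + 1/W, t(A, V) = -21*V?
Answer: -155/1229 ≈ -0.12612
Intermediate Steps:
z = -12
c(W, w) = 1 + 1/W (c(W, w) = -12/(-12) + 1/W = -12*(-1/12) + 1/W = 1 + 1/W)
(-465 + c(-1, -5))/(3582 + t(G(-6), -5)) = (-465 + (1 - 1)/(-1))/(3582 - 21*(-5)) = (-465 - 1*0)/(3582 + 105) = (-465 + 0)/3687 = -465*1/3687 = -155/1229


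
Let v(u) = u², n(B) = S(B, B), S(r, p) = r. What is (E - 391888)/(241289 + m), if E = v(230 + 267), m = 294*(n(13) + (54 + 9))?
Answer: -144879/263633 ≈ -0.54955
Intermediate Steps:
n(B) = B
m = 22344 (m = 294*(13 + (54 + 9)) = 294*(13 + 63) = 294*76 = 22344)
E = 247009 (E = (230 + 267)² = 497² = 247009)
(E - 391888)/(241289 + m) = (247009 - 391888)/(241289 + 22344) = -144879/263633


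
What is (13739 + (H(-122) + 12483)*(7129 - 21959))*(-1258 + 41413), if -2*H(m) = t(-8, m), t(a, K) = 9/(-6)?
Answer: -14867009164785/2 ≈ -7.4335e+12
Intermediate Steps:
t(a, K) = -3/2 (t(a, K) = 9*(-⅙) = -3/2)
H(m) = ¾ (H(m) = -½*(-3/2) = ¾)
(13739 + (H(-122) + 12483)*(7129 - 21959))*(-1258 + 41413) = (13739 + (¾ + 12483)*(7129 - 21959))*(-1258 + 41413) = (13739 + (49935/4)*(-14830))*40155 = (13739 - 370268025/2)*40155 = -370240547/2*40155 = -14867009164785/2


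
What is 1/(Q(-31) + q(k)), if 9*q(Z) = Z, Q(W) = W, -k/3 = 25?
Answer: -3/118 ≈ -0.025424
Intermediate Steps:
k = -75 (k = -3*25 = -75)
q(Z) = Z/9
1/(Q(-31) + q(k)) = 1/(-31 + (⅑)*(-75)) = 1/(-31 - 25/3) = 1/(-118/3) = -3/118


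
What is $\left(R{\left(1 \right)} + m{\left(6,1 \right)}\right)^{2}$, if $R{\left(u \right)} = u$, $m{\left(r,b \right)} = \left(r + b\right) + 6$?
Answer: $196$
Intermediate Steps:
$m{\left(r,b \right)} = 6 + b + r$ ($m{\left(r,b \right)} = \left(b + r\right) + 6 = 6 + b + r$)
$\left(R{\left(1 \right)} + m{\left(6,1 \right)}\right)^{2} = \left(1 + \left(6 + 1 + 6\right)\right)^{2} = \left(1 + 13\right)^{2} = 14^{2} = 196$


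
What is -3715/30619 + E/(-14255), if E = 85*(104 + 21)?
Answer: -75656840/87294769 ≈ -0.86668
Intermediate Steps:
E = 10625 (E = 85*125 = 10625)
-3715/30619 + E/(-14255) = -3715/30619 + 10625/(-14255) = -3715*1/30619 + 10625*(-1/14255) = -3715/30619 - 2125/2851 = -75656840/87294769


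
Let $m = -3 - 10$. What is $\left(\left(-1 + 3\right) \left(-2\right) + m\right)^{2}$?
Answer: $289$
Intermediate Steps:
$m = -13$ ($m = -3 - 10 = -13$)
$\left(\left(-1 + 3\right) \left(-2\right) + m\right)^{2} = \left(\left(-1 + 3\right) \left(-2\right) - 13\right)^{2} = \left(2 \left(-2\right) - 13\right)^{2} = \left(-4 - 13\right)^{2} = \left(-17\right)^{2} = 289$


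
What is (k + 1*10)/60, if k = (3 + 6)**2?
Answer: 91/60 ≈ 1.5167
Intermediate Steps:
k = 81 (k = 9**2 = 81)
(k + 1*10)/60 = (81 + 1*10)/60 = (81 + 10)/60 = (1/60)*91 = 91/60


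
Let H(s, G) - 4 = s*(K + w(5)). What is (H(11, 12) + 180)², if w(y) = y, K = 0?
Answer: 57121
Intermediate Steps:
H(s, G) = 4 + 5*s (H(s, G) = 4 + s*(0 + 5) = 4 + s*5 = 4 + 5*s)
(H(11, 12) + 180)² = ((4 + 5*11) + 180)² = ((4 + 55) + 180)² = (59 + 180)² = 239² = 57121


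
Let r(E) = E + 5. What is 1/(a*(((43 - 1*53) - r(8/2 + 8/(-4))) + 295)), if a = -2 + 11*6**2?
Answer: 1/109532 ≈ 9.1298e-6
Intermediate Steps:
a = 394 (a = -2 + 11*36 = -2 + 396 = 394)
r(E) = 5 + E
1/(a*(((43 - 1*53) - r(8/2 + 8/(-4))) + 295)) = 1/(394*(((43 - 1*53) - (5 + (8/2 + 8/(-4)))) + 295)) = 1/(394*(((43 - 53) - (5 + (8*(1/2) + 8*(-1/4)))) + 295)) = 1/(394*((-10 - (5 + (4 - 2))) + 295)) = 1/(394*((-10 - (5 + 2)) + 295)) = 1/(394*((-10 - 1*7) + 295)) = 1/(394*((-10 - 7) + 295)) = 1/(394*(-17 + 295)) = 1/(394*278) = 1/109532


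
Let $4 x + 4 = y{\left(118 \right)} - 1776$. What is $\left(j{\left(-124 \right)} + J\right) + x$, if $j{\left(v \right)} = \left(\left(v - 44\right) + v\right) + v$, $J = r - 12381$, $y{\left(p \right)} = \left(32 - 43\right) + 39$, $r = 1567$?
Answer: $-11668$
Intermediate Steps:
$y{\left(p \right)} = 28$ ($y{\left(p \right)} = -11 + 39 = 28$)
$J = -10814$ ($J = 1567 - 12381 = -10814$)
$x = -438$ ($x = -1 + \frac{28 - 1776}{4} = -1 + \frac{1}{4} \left(-1748\right) = -1 - 437 = -438$)
$j{\left(v \right)} = -44 + 3 v$ ($j{\left(v \right)} = \left(\left(-44 + v\right) + v\right) + v = \left(-44 + 2 v\right) + v = -44 + 3 v$)
$\left(j{\left(-124 \right)} + J\right) + x = \left(\left(-44 + 3 \left(-124\right)\right) - 10814\right) - 438 = \left(\left(-44 - 372\right) - 10814\right) - 438 = \left(-416 - 10814\right) - 438 = -11230 - 438 = -11668$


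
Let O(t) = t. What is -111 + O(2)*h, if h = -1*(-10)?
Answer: -91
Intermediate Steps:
h = 10
-111 + O(2)*h = -111 + 2*10 = -111 + 20 = -91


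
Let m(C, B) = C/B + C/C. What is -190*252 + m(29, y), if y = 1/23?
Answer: -47212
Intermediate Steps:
y = 1/23 ≈ 0.043478
m(C, B) = 1 + C/B (m(C, B) = C/B + 1 = 1 + C/B)
-190*252 + m(29, y) = -190*252 + (1/23 + 29)/(1/23) = -47880 + 23*(668/23) = -47880 + 668 = -47212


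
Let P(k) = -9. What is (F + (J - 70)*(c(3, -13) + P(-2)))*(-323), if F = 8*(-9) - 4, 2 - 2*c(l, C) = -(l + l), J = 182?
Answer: 205428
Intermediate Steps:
c(l, C) = 1 + l (c(l, C) = 1 - (-1)*(l + l)/2 = 1 - (-1)*2*l/2 = 1 - (-1)*l = 1 + l)
F = -76 (F = -72 - 4 = -76)
(F + (J - 70)*(c(3, -13) + P(-2)))*(-323) = (-76 + (182 - 70)*((1 + 3) - 9))*(-323) = (-76 + 112*(4 - 9))*(-323) = (-76 + 112*(-5))*(-323) = (-76 - 560)*(-323) = -636*(-323) = 205428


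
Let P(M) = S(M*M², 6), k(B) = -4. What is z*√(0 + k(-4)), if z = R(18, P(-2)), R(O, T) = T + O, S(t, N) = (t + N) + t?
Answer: 16*I ≈ 16.0*I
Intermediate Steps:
S(t, N) = N + 2*t (S(t, N) = (N + t) + t = N + 2*t)
P(M) = 6 + 2*M³ (P(M) = 6 + 2*(M*M²) = 6 + 2*M³)
R(O, T) = O + T
z = 8 (z = 18 + (6 + 2*(-2)³) = 18 + (6 + 2*(-8)) = 18 + (6 - 16) = 18 - 10 = 8)
z*√(0 + k(-4)) = 8*√(0 - 4) = 8*√(-4) = 8*(2*I) = 16*I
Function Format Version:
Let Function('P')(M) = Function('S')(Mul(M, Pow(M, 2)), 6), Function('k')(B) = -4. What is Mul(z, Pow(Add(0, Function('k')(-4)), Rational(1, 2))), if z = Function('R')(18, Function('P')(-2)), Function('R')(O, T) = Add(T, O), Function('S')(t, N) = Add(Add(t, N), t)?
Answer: Mul(16, I) ≈ Mul(16.000, I)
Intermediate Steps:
Function('S')(t, N) = Add(N, Mul(2, t)) (Function('S')(t, N) = Add(Add(N, t), t) = Add(N, Mul(2, t)))
Function('P')(M) = Add(6, Mul(2, Pow(M, 3))) (Function('P')(M) = Add(6, Mul(2, Mul(M, Pow(M, 2)))) = Add(6, Mul(2, Pow(M, 3))))
Function('R')(O, T) = Add(O, T)
z = 8 (z = Add(18, Add(6, Mul(2, Pow(-2, 3)))) = Add(18, Add(6, Mul(2, -8))) = Add(18, Add(6, -16)) = Add(18, -10) = 8)
Mul(z, Pow(Add(0, Function('k')(-4)), Rational(1, 2))) = Mul(8, Pow(Add(0, -4), Rational(1, 2))) = Mul(8, Pow(-4, Rational(1, 2))) = Mul(8, Mul(2, I)) = Mul(16, I)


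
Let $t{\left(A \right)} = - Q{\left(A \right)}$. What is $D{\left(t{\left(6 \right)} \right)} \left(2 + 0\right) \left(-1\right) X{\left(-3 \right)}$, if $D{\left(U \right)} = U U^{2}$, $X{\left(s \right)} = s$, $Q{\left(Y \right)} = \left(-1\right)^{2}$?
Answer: $-6$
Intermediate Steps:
$Q{\left(Y \right)} = 1$
$t{\left(A \right)} = -1$ ($t{\left(A \right)} = \left(-1\right) 1 = -1$)
$D{\left(U \right)} = U^{3}$
$D{\left(t{\left(6 \right)} \right)} \left(2 + 0\right) \left(-1\right) X{\left(-3 \right)} = \left(-1\right)^{3} \left(2 + 0\right) \left(-1\right) \left(-3\right) = - 2 \left(-1\right) \left(-3\right) = \left(-1\right) \left(-2\right) \left(-3\right) = 2 \left(-3\right) = -6$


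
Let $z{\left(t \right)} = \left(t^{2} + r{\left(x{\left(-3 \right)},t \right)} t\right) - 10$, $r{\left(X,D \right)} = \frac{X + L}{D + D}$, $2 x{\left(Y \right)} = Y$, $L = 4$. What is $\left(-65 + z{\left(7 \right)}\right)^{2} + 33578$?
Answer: $\frac{547049}{16} \approx 34191.0$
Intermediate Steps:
$x{\left(Y \right)} = \frac{Y}{2}$
$r{\left(X,D \right)} = \frac{4 + X}{2 D}$ ($r{\left(X,D \right)} = \frac{X + 4}{D + D} = \frac{4 + X}{2 D}$)
$z{\left(t \right)} = - \frac{35}{4} + t^{2}$ ($z{\left(t \right)} = \left(t^{2} + \frac{4 + \frac{1}{2} \left(-3\right)}{2 t} t\right) - 10 = \left(t^{2} + \frac{4 - \frac{3}{2}}{2 t} t\right) - 10 = \left(t^{2} + \frac{1}{2} \frac{1}{t} \frac{5}{2} t\right) - 10 = \left(t^{2} + \frac{5}{4 t} t\right) - 10 = \left(t^{2} + \frac{5}{4}\right) - 10 = \left(\frac{5}{4} + t^{2}\right) - 10 = - \frac{35}{4} + t^{2}$)
$\left(-65 + z{\left(7 \right)}\right)^{2} + 33578 = \left(-65 - \left(\frac{35}{4} - 7^{2}\right)\right)^{2} + 33578 = \left(-65 + \left(- \frac{35}{4} + 49\right)\right)^{2} + 33578 = \left(-65 + \frac{161}{4}\right)^{2} + 33578 = \left(- \frac{99}{4}\right)^{2} + 33578 = \frac{9801}{16} + 33578 = \frac{547049}{16}$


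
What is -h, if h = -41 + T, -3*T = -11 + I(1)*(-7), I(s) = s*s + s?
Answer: 98/3 ≈ 32.667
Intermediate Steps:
I(s) = s + s**2 (I(s) = s**2 + s = s + s**2)
T = 25/3 (T = -(-11 + (1*(1 + 1))*(-7))/3 = -(-11 + (1*2)*(-7))/3 = -(-11 + 2*(-7))/3 = -(-11 - 14)/3 = -1/3*(-25) = 25/3 ≈ 8.3333)
h = -98/3 (h = -41 + 25/3 = -98/3 ≈ -32.667)
-h = -1*(-98/3) = 98/3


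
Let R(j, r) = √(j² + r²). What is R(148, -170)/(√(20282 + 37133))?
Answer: 2*√729227915/57415 ≈ 0.94067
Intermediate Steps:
R(148, -170)/(√(20282 + 37133)) = √(148² + (-170)²)/(√(20282 + 37133)) = √(21904 + 28900)/(√57415) = √50804*(√57415/57415) = (2*√12701)*(√57415/57415) = 2*√729227915/57415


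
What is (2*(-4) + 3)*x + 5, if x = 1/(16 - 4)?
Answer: 55/12 ≈ 4.5833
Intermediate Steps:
x = 1/12 ≈ 0.083333
(2*(-4) + 3)*x + 5 = (2*(-4) + 3)*(1/12) + 5 = (-8 + 3)*(1/12) + 5 = -5*1/12 + 5 = -5/12 + 5 = 55/12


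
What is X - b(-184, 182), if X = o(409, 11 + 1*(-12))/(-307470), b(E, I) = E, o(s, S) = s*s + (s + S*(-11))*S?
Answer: 56407619/307470 ≈ 183.46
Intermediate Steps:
o(s, S) = s**2 + S*(s - 11*S) (o(s, S) = s**2 + (s - 11*S)*S = s**2 + S*(s - 11*S))
X = -166861/307470 (X = (409**2 - 11*(11 + 1*(-12))**2 + (11 + 1*(-12))*409)/(-307470) = (167281 - 11*(11 - 12)**2 + (11 - 12)*409)*(-1/307470) = (167281 - 11*(-1)**2 - 1*409)*(-1/307470) = (167281 - 11*1 - 409)*(-1/307470) = (167281 - 11 - 409)*(-1/307470) = 166861*(-1/307470) = -166861/307470 ≈ -0.54269)
X - b(-184, 182) = -166861/307470 - 1*(-184) = -166861/307470 + 184 = 56407619/307470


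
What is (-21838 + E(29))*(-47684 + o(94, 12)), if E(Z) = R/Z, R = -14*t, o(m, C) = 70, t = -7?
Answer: 30149375256/29 ≈ 1.0396e+9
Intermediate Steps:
R = 98 (R = -14*(-7) = 98)
E(Z) = 98/Z
(-21838 + E(29))*(-47684 + o(94, 12)) = (-21838 + 98/29)*(-47684 + 70) = (-21838 + 98*(1/29))*(-47614) = (-21838 + 98/29)*(-47614) = -633204/29*(-47614) = 30149375256/29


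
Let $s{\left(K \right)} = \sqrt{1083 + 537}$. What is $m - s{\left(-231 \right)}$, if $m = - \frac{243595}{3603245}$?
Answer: $- \frac{48719}{720649} - 18 \sqrt{5} \approx -40.317$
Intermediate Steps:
$s{\left(K \right)} = 18 \sqrt{5}$ ($s{\left(K \right)} = \sqrt{1620} = 18 \sqrt{5}$)
$m = - \frac{48719}{720649}$ ($m = \left(-243595\right) \frac{1}{3603245} = - \frac{48719}{720649} \approx -0.067604$)
$m - s{\left(-231 \right)} = - \frac{48719}{720649} - 18 \sqrt{5}$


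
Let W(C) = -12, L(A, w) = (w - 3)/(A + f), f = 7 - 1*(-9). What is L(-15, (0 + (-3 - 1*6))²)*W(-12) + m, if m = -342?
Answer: -1278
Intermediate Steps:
f = 16 (f = 7 + 9 = 16)
L(A, w) = (-3 + w)/(16 + A) (L(A, w) = (w - 3)/(A + 16) = (-3 + w)/(16 + A))
L(-15, (0 + (-3 - 1*6))²)*W(-12) + m = ((-3 + (0 + (-3 - 1*6))²)/(16 - 15))*(-12) - 342 = ((-3 + (0 + (-3 - 6))²)/1)*(-12) - 342 = (1*(-3 + (0 - 9)²))*(-12) - 342 = (1*(-3 + (-9)²))*(-12) - 342 = (1*(-3 + 81))*(-12) - 342 = (1*78)*(-12) - 342 = 78*(-12) - 342 = -936 - 342 = -1278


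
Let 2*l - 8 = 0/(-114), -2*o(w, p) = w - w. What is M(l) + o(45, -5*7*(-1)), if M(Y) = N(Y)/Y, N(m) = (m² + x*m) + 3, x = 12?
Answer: 67/4 ≈ 16.750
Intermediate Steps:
N(m) = 3 + m² + 12*m (N(m) = (m² + 12*m) + 3 = 3 + m² + 12*m)
o(w, p) = 0 (o(w, p) = -(w - w)/2 = -½*0 = 0)
l = 4 (l = 4 + (0/(-114))/2 = 4 + (0*(-1/114))/2 = 4 + (½)*0 = 4 + 0 = 4)
M(Y) = (3 + Y² + 12*Y)/Y
M(l) + o(45, -5*7*(-1)) = (12 + 4 + 3/4) + 0 = (12 + 4 + 3*(¼)) + 0 = (12 + 4 + ¾) + 0 = 67/4 + 0 = 67/4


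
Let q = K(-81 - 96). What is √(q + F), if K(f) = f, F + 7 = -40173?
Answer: I*√40357 ≈ 200.89*I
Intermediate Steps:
F = -40180 (F = -7 - 40173 = -40180)
q = -177 (q = -81 - 96 = -177)
√(q + F) = √(-177 - 40180) = √(-40357) = I*√40357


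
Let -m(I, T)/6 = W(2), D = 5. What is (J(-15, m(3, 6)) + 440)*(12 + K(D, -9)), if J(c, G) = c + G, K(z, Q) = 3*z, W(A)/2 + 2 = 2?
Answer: 11475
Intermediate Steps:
W(A) = 0 (W(A) = -4 + 2*2 = -4 + 4 = 0)
m(I, T) = 0 (m(I, T) = -6*0 = 0)
J(c, G) = G + c
(J(-15, m(3, 6)) + 440)*(12 + K(D, -9)) = ((0 - 15) + 440)*(12 + 3*5) = (-15 + 440)*(12 + 15) = 425*27 = 11475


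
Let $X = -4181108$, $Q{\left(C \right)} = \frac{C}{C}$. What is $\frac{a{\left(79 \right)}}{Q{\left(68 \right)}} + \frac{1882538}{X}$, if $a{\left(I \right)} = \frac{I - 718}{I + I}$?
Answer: $- \frac{371146127}{82576883} \approx -4.4946$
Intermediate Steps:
$Q{\left(C \right)} = 1$
$a{\left(I \right)} = \frac{-718 + I}{2 I}$
$\frac{a{\left(79 \right)}}{Q{\left(68 \right)}} + \frac{1882538}{X} = \frac{\frac{1}{2} \cdot \frac{1}{79} \left(-718 + 79\right)}{1} + \frac{1882538}{-4181108} = \frac{1}{2} \cdot \frac{1}{79} \left(-639\right) 1 + 1882538 \left(- \frac{1}{4181108}\right) = \left(- \frac{639}{158}\right) 1 - \frac{941269}{2090554} = - \frac{639}{158} - \frac{941269}{2090554} = - \frac{371146127}{82576883}$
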